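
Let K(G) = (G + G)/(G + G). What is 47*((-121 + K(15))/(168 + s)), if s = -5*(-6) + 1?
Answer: -5640/199 ≈ -28.342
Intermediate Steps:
K(G) = 1 (K(G) = (2*G)/((2*G)) = (2*G)*(1/(2*G)) = 1)
s = 31 (s = 30 + 1 = 31)
47*((-121 + K(15))/(168 + s)) = 47*((-121 + 1)/(168 + 31)) = 47*(-120/199) = -5640/199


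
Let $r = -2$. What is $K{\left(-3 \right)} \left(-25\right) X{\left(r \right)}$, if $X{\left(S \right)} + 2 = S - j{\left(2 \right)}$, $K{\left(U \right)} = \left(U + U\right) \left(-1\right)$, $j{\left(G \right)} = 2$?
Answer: $900$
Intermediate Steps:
$K{\left(U \right)} = - 2 U$ ($K{\left(U \right)} = 2 U \left(-1\right) = - 2 U$)
$X{\left(S \right)} = -4 + S$ ($X{\left(S \right)} = -2 + \left(S - 2\right) = -2 + \left(-2 + S\right) = -4 + S$)
$K{\left(-3 \right)} \left(-25\right) X{\left(r \right)} = \left(-2\right) \left(-3\right) \left(-25\right) \left(-4 - 2\right) = 6 \left(-25\right) \left(-6\right) = \left(-150\right) \left(-6\right) = 900$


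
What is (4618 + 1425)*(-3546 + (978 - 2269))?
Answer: -29229991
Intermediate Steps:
(4618 + 1425)*(-3546 + (978 - 2269)) = 6043*(-3546 - 1291) = 6043*(-4837) = -29229991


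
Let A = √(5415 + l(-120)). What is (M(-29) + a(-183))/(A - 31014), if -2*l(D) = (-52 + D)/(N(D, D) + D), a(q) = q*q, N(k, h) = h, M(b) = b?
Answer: -124527412800/115423533763 - 66920*√19492710/115423533763 ≈ -1.0814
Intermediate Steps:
a(q) = q²
l(D) = -(-52 + D)/(4*D) (l(D) = -(-52 + D)/(2*(D + D)) = -(-52 + D)/(2*(2*D)) = -(-52 + D)*1/(2*D)/2 = -(-52 + D)/(4*D))
A = √19492710/60 (A = √(5415 + (¼)*(52 - 1*(-120))/(-120)) = √(5415 + (¼)*(-1/120)*(52 + 120)) = √(5415 + (¼)*(-1/120)*172) = √(5415 - 43/120) = √(649757/120) = √19492710/60 ≈ 73.584)
(M(-29) + a(-183))/(A - 31014) = (-29 + (-183)²)/(√19492710/60 - 31014) = (-29 + 33489)/(-31014 + √19492710/60) = 33460/(-31014 + √19492710/60)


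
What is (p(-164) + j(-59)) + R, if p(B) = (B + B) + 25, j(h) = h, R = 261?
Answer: -101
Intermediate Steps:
p(B) = 25 + 2*B (p(B) = 2*B + 25 = 25 + 2*B)
(p(-164) + j(-59)) + R = ((25 + 2*(-164)) - 59) + 261 = ((25 - 328) - 59) + 261 = (-303 - 59) + 261 = -362 + 261 = -101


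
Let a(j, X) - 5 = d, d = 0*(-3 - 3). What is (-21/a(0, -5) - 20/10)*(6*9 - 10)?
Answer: -1364/5 ≈ -272.80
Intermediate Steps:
d = 0 (d = 0*(-6) = 0)
a(j, X) = 5 (a(j, X) = 5 + 0 = 5)
(-21/a(0, -5) - 20/10)*(6*9 - 10) = (-21/5 - 20/10)*(6*9 - 10) = (-21*⅕ - 20*⅒)*(54 - 10) = (-21/5 - 2)*44 = -31/5*44 = -1364/5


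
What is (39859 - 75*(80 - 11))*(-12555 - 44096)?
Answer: -1964883284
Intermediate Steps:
(39859 - 75*(80 - 11))*(-12555 - 44096) = (39859 - 75*69)*(-56651) = (39859 - 5175)*(-56651) = 34684*(-56651) = -1964883284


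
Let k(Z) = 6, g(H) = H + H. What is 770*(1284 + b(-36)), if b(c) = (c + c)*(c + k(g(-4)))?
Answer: 2651880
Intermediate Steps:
g(H) = 2*H
b(c) = 2*c*(6 + c) (b(c) = (c + c)*(c + 6) = (2*c)*(6 + c) = 2*c*(6 + c))
770*(1284 + b(-36)) = 770*(1284 + 2*(-36)*(6 - 36)) = 770*(1284 + 2*(-36)*(-30)) = 770*(1284 + 2160) = 770*3444 = 2651880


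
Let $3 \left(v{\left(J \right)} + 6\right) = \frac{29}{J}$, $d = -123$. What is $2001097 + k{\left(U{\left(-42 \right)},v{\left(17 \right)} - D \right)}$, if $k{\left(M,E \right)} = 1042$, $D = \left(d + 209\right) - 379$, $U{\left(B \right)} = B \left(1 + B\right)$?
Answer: $2002139$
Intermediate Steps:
$v{\left(J \right)} = -6 + \frac{29}{3 J}$ ($v{\left(J \right)} = -6 + \frac{29 \frac{1}{J}}{3} = -6 + \frac{29}{3 J}$)
$D = -293$ ($D = \left(-123 + 209\right) - 379 = 86 - 379 = -293$)
$2001097 + k{\left(U{\left(-42 \right)},v{\left(17 \right)} - D \right)} = 2001097 + 1042 = 2002139$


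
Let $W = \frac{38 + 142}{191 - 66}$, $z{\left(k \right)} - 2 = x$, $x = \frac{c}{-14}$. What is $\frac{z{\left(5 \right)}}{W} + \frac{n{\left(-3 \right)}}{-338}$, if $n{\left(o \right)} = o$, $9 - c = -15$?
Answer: $\frac{2207}{10647} \approx 0.20729$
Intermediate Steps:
$c = 24$ ($c = 9 - -15 = 9 + 15 = 24$)
$x = - \frac{12}{7}$ ($x = \frac{24}{-14} = 24 \left(- \frac{1}{14}\right) = - \frac{12}{7} \approx -1.7143$)
$z{\left(k \right)} = \frac{2}{7}$ ($z{\left(k \right)} = 2 - \frac{12}{7} = \frac{2}{7}$)
$W = \frac{36}{25}$ ($W = \frac{180}{125} = 180 \cdot \frac{1}{125} = \frac{36}{25} \approx 1.44$)
$\frac{z{\left(5 \right)}}{W} + \frac{n{\left(-3 \right)}}{-338} = \frac{2}{7 \cdot \frac{36}{25}} - \frac{3}{-338} = \frac{2}{7} \cdot \frac{25}{36} - - \frac{3}{338} = \frac{25}{126} + \frac{3}{338} = \frac{2207}{10647}$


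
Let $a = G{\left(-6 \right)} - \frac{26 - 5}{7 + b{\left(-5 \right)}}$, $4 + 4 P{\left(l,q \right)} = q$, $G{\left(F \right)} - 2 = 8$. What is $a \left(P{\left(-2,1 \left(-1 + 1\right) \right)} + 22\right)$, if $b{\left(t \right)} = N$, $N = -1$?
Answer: $\frac{273}{2} \approx 136.5$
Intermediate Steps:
$G{\left(F \right)} = 10$ ($G{\left(F \right)} = 2 + 8 = 10$)
$P{\left(l,q \right)} = -1 + \frac{q}{4}$
$b{\left(t \right)} = -1$
$a = \frac{13}{2}$ ($a = 10 - \frac{26 - 5}{7 - 1} = 10 - \frac{21}{6} = 10 - 21 \cdot \frac{1}{6} = 10 - \frac{7}{2} = \frac{13}{2} \approx 6.5$)
$a \left(P{\left(-2,1 \left(-1 + 1\right) \right)} + 22\right) = \frac{13 \left(\left(-1 + \frac{1 \left(-1 + 1\right)}{4}\right) + 22\right)}{2} = \frac{13 \left(\left(-1 + \frac{1 \cdot 0}{4}\right) + 22\right)}{2} = \frac{13 \left(\left(-1 + \frac{1}{4} \cdot 0\right) + 22\right)}{2} = \frac{13 \left(\left(-1 + 0\right) + 22\right)}{2} = \frac{13 \left(-1 + 22\right)}{2} = \frac{13}{2} \cdot 21 = \frac{273}{2}$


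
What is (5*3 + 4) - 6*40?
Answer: -221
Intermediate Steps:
(5*3 + 4) - 6*40 = (15 + 4) - 240 = 19 - 240 = -221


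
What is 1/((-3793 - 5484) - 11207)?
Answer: -1/20484 ≈ -4.8819e-5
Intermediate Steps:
1/((-3793 - 5484) - 11207) = 1/(-9277 - 11207) = 1/(-20484) = -1/20484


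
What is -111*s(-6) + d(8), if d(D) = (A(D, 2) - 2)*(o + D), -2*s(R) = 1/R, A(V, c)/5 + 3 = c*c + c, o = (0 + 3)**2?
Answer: 847/4 ≈ 211.75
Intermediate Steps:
o = 9 (o = 3**2 = 9)
A(V, c) = -15 + 5*c + 5*c**2 (A(V, c) = -15 + 5*(c*c + c) = -15 + 5*(c**2 + c) = -15 + 5*(c + c**2) = -15 + (5*c + 5*c**2) = -15 + 5*c + 5*c**2)
s(R) = -1/(2*R)
d(D) = 117 + 13*D (d(D) = ((-15 + 5*2 + 5*2**2) - 2)*(9 + D) = ((-15 + 10 + 5*4) - 2)*(9 + D) = ((-15 + 10 + 20) - 2)*(9 + D) = (15 - 2)*(9 + D) = 13*(9 + D) = 117 + 13*D)
-111*s(-6) + d(8) = -(-111)/(2*(-6)) + (117 + 13*8) = -(-111)*(-1)/(2*6) + (117 + 104) = -111*1/12 + 221 = -37/4 + 221 = 847/4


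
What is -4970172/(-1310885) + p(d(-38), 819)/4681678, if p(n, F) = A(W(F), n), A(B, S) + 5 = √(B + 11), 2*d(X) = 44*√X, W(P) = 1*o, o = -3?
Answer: 23268738354191/6137141465030 + √2/2340839 ≈ 3.7915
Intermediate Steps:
W(P) = -3 (W(P) = 1*(-3) = -3)
d(X) = 22*√X (d(X) = (44*√X)/2 = 22*√X)
A(B, S) = -5 + √(11 + B) (A(B, S) = -5 + √(B + 11) = -5 + √(11 + B))
p(n, F) = -5 + 2*√2 (p(n, F) = -5 + √(11 - 3) = -5 + √8 = -5 + 2*√2)
-4970172/(-1310885) + p(d(-38), 819)/4681678 = -4970172/(-1310885) + (-5 + 2*√2)/4681678 = -4970172*(-1/1310885) + (-5 + 2*√2)*(1/4681678) = 4970172/1310885 + (-5/4681678 + √2/2340839) = 23268738354191/6137141465030 + √2/2340839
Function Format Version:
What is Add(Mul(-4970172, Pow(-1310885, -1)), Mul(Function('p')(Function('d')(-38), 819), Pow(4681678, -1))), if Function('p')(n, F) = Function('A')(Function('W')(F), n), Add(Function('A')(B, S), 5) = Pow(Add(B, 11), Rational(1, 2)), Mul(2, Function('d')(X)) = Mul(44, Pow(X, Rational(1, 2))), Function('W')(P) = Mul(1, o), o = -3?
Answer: Add(Rational(23268738354191, 6137141465030), Mul(Rational(1, 2340839), Pow(2, Rational(1, 2)))) ≈ 3.7915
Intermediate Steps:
Function('W')(P) = -3 (Function('W')(P) = Mul(1, -3) = -3)
Function('d')(X) = Mul(22, Pow(X, Rational(1, 2))) (Function('d')(X) = Mul(Rational(1, 2), Mul(44, Pow(X, Rational(1, 2)))) = Mul(22, Pow(X, Rational(1, 2))))
Function('A')(B, S) = Add(-5, Pow(Add(11, B), Rational(1, 2))) (Function('A')(B, S) = Add(-5, Pow(Add(B, 11), Rational(1, 2))) = Add(-5, Pow(Add(11, B), Rational(1, 2))))
Function('p')(n, F) = Add(-5, Mul(2, Pow(2, Rational(1, 2)))) (Function('p')(n, F) = Add(-5, Pow(Add(11, -3), Rational(1, 2))) = Add(-5, Pow(8, Rational(1, 2))) = Add(-5, Mul(2, Pow(2, Rational(1, 2)))))
Add(Mul(-4970172, Pow(-1310885, -1)), Mul(Function('p')(Function('d')(-38), 819), Pow(4681678, -1))) = Add(Mul(-4970172, Pow(-1310885, -1)), Mul(Add(-5, Mul(2, Pow(2, Rational(1, 2)))), Pow(4681678, -1))) = Add(Mul(-4970172, Rational(-1, 1310885)), Mul(Add(-5, Mul(2, Pow(2, Rational(1, 2)))), Rational(1, 4681678))) = Add(Rational(4970172, 1310885), Add(Rational(-5, 4681678), Mul(Rational(1, 2340839), Pow(2, Rational(1, 2))))) = Add(Rational(23268738354191, 6137141465030), Mul(Rational(1, 2340839), Pow(2, Rational(1, 2))))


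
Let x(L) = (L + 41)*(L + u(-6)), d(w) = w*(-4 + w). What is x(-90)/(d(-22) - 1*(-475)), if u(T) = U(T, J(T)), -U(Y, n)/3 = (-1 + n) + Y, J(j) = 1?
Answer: 1176/349 ≈ 3.3696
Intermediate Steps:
U(Y, n) = 3 - 3*Y - 3*n (U(Y, n) = -3*((-1 + n) + Y) = -3*(-1 + Y + n) = 3 - 3*Y - 3*n)
u(T) = -3*T (u(T) = 3 - 3*T - 3*1 = 3 - 3*T - 3 = -3*T)
x(L) = (18 + L)*(41 + L) (x(L) = (L + 41)*(L - 3*(-6)) = (41 + L)*(L + 18) = (41 + L)*(18 + L) = (18 + L)*(41 + L))
x(-90)/(d(-22) - 1*(-475)) = (738 + (-90)² + 59*(-90))/(-22*(-4 - 22) - 1*(-475)) = (738 + 8100 - 5310)/(-22*(-26) + 475) = 3528/(572 + 475) = 3528/1047 = 3528*(1/1047) = 1176/349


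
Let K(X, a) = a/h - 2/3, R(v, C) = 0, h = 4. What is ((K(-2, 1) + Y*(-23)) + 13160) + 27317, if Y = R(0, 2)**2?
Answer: 485719/12 ≈ 40477.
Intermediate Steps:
K(X, a) = -2/3 + a/4 (K(X, a) = a/4 - 2/3 = -2/3 + a/4)
Y = 0 (Y = 0**2 = 0)
((K(-2, 1) + Y*(-23)) + 13160) + 27317 = (((-2/3 + (1/4)*1) + 0*(-23)) + 13160) + 27317 = (((-2/3 + 1/4) + 0) + 13160) + 27317 = ((-5/12 + 0) + 13160) + 27317 = (-5/12 + 13160) + 27317 = 157915/12 + 27317 = 485719/12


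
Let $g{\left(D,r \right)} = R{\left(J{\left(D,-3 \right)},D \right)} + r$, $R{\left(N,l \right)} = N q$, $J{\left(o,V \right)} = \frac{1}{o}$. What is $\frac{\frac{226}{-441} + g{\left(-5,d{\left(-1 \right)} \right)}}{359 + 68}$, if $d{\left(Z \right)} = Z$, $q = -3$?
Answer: $- \frac{2012}{941535} \approx -0.0021369$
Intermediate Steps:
$R{\left(N,l \right)} = - 3 N$ ($R{\left(N,l \right)} = N \left(-3\right) = - 3 N$)
$g{\left(D,r \right)} = r - \frac{3}{D}$ ($g{\left(D,r \right)} = - \frac{3}{D} + r = r - \frac{3}{D}$)
$\frac{\frac{226}{-441} + g{\left(-5,d{\left(-1 \right)} \right)}}{359 + 68} = \frac{\frac{226}{-441} - \left(1 + \frac{3}{-5}\right)}{359 + 68} = \frac{226 \left(- \frac{1}{441}\right) - \frac{2}{5}}{427} = \left(- \frac{226}{441} + \left(-1 + \frac{3}{5}\right)\right) \frac{1}{427} = \left(- \frac{226}{441} - \frac{2}{5}\right) \frac{1}{427} = \left(- \frac{2012}{2205}\right) \frac{1}{427} = - \frac{2012}{941535}$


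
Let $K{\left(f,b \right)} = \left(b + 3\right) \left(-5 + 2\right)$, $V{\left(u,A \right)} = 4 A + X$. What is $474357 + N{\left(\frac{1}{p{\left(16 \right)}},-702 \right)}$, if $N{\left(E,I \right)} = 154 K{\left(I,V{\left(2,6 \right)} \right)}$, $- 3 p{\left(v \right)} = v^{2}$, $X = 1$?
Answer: $461421$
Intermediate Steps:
$V{\left(u,A \right)} = 1 + 4 A$ ($V{\left(u,A \right)} = 4 A + 1 = 1 + 4 A$)
$K{\left(f,b \right)} = -9 - 3 b$ ($K{\left(f,b \right)} = \left(3 + b\right) \left(-3\right) = -9 - 3 b$)
$p{\left(v \right)} = - \frac{v^{2}}{3}$
$N{\left(E,I \right)} = -12936$ ($N{\left(E,I \right)} = 154 \left(-9 - 3 \left(1 + 4 \cdot 6\right)\right) = 154 \left(-9 - 3 \left(1 + 24\right)\right) = 154 \left(-9 - 75\right) = 154 \left(-84\right) = -12936$)
$474357 + N{\left(\frac{1}{p{\left(16 \right)}},-702 \right)} = 474357 - 12936 = 461421$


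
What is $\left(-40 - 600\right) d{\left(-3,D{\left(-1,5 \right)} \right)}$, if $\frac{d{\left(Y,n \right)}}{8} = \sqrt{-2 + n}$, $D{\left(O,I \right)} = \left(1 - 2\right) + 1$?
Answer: $- 5120 i \sqrt{2} \approx - 7240.8 i$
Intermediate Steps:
$D{\left(O,I \right)} = 0$ ($D{\left(O,I \right)} = -1 + 1 = 0$)
$d{\left(Y,n \right)} = 8 \sqrt{-2 + n}$
$\left(-40 - 600\right) d{\left(-3,D{\left(-1,5 \right)} \right)} = \left(-40 - 600\right) 8 \sqrt{-2 + 0} = \left(-40 - 600\right) 8 \sqrt{-2} = - 640 \cdot 8 i \sqrt{2} = - 5120 i \sqrt{2}$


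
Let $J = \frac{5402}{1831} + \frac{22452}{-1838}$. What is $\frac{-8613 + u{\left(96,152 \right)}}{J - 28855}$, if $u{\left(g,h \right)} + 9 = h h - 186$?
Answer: $- \frac{24055721944}{48569581463} \approx -0.49528$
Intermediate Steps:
$J = - \frac{15590368}{1682689}$ ($J = 5402 \cdot \frac{1}{1831} + 22452 \left(- \frac{1}{1838}\right) = \frac{5402}{1831} - \frac{11226}{919} = - \frac{15590368}{1682689} \approx -9.2652$)
$u{\left(g,h \right)} = -195 + h^{2}$ ($u{\left(g,h \right)} = -9 + \left(h h - 186\right) = -9 + \left(h^{2} - 186\right) = -9 + \left(-186 + h^{2}\right) = -195 + h^{2}$)
$\frac{-8613 + u{\left(96,152 \right)}}{J - 28855} = \frac{-8613 - \left(195 - 152^{2}\right)}{- \frac{15590368}{1682689} - 28855} = \frac{-8613 + \left(-195 + 23104\right)}{- \frac{48569581463}{1682689}} = \left(-8613 + 22909\right) \left(- \frac{1682689}{48569581463}\right) = 14296 \left(- \frac{1682689}{48569581463}\right) = - \frac{24055721944}{48569581463}$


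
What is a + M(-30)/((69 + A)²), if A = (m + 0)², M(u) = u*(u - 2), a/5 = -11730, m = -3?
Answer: -29735470/507 ≈ -58650.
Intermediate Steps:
a = -58650 (a = 5*(-11730) = -58650)
M(u) = u*(-2 + u)
A = 9 (A = (-3 + 0)² = (-3)² = 9)
a + M(-30)/((69 + A)²) = -58650 + (-30*(-2 - 30))/((69 + 9)²) = -58650 + (-30*(-32))/(78²) = -58650 + 960/6084 = -58650 + 960*(1/6084) = -58650 + 80/507 = -29735470/507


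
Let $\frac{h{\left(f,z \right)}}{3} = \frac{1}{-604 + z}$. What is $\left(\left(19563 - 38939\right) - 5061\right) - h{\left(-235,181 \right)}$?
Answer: $- \frac{3445616}{141} \approx -24437.0$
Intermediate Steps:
$h{\left(f,z \right)} = \frac{3}{-604 + z}$
$\left(\left(19563 - 38939\right) - 5061\right) - h{\left(-235,181 \right)} = \left(\left(19563 - 38939\right) - 5061\right) - \frac{3}{-604 + 181} = \left(\left(19563 - 38939\right) - 5061\right) - \frac{3}{-423} = \left(-19376 - 5061\right) - 3 \left(- \frac{1}{423}\right) = -24437 - - \frac{1}{141} = -24437 + \frac{1}{141} = - \frac{3445616}{141}$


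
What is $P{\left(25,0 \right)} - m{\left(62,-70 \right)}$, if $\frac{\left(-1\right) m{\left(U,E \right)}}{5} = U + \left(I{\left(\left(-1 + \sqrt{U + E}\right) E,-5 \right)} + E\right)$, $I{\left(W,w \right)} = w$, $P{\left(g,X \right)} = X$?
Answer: $-65$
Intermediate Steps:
$m{\left(U,E \right)} = 25 - 5 E - 5 U$ ($m{\left(U,E \right)} = - 5 \left(U + \left(-5 + E\right)\right) = - 5 \left(-5 + E + U\right) = 25 - 5 E - 5 U$)
$P{\left(25,0 \right)} - m{\left(62,-70 \right)} = 0 - \left(25 - -350 - 310\right) = 0 - \left(25 + 350 - 310\right) = 0 - 65 = -65$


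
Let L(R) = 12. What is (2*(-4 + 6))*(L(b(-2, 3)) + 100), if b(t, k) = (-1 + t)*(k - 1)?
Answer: 448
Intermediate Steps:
b(t, k) = (-1 + k)*(-1 + t) (b(t, k) = (-1 + t)*(-1 + k) = (-1 + k)*(-1 + t))
(2*(-4 + 6))*(L(b(-2, 3)) + 100) = (2*(-4 + 6))*(12 + 100) = (2*2)*112 = 4*112 = 448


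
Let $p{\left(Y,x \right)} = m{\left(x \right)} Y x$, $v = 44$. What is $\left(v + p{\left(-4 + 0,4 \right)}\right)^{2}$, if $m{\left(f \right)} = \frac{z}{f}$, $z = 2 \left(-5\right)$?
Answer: $7056$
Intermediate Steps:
$z = -10$
$m{\left(f \right)} = - \frac{10}{f}$
$p{\left(Y,x \right)} = - 10 Y$ ($p{\left(Y,x \right)} = - \frac{10}{x} Y x = - \frac{10 Y}{x} x = - 10 Y$)
$\left(v + p{\left(-4 + 0,4 \right)}\right)^{2} = \left(44 - 10 \left(-4 + 0\right)\right)^{2} = \left(44 - -40\right)^{2} = \left(44 + 40\right)^{2} = 84^{2} = 7056$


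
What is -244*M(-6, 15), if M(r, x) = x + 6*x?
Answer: -25620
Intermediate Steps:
M(r, x) = 7*x
-244*M(-6, 15) = -1708*15 = -244*105 = -25620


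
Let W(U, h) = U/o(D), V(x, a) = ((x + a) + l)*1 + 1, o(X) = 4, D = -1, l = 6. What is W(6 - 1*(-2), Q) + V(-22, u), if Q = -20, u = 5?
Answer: -8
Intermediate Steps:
V(x, a) = 7 + a + x (V(x, a) = ((x + a) + 6)*1 + 1 = ((a + x) + 6)*1 + 1 = (6 + a + x)*1 + 1 = (6 + a + x) + 1 = 7 + a + x)
W(U, h) = U/4
W(6 - 1*(-2), Q) + V(-22, u) = (6 - 1*(-2))/4 + (7 + 5 - 22) = (6 + 2)/4 - 10 = (1/4)*8 - 10 = 2 - 10 = -8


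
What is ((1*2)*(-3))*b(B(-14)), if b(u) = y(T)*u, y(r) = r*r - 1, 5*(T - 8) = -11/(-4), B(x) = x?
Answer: 605661/100 ≈ 6056.6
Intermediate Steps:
T = 171/20 (T = 8 + (-11/(-4))/5 = 8 + (-11*(-1/4))/5 = 8 + (1/5)*(11/4) = 8 + 11/20 = 171/20 ≈ 8.5500)
y(r) = -1 + r**2 (y(r) = r**2 - 1 = -1 + r**2)
b(u) = 28841*u/400 (b(u) = (-1 + (171/20)**2)*u = (-1 + 29241/400)*u = 28841*u/400)
((1*2)*(-3))*b(B(-14)) = ((1*2)*(-3))*((28841/400)*(-14)) = (2*(-3))*(-201887/200) = -6*(-201887/200) = 605661/100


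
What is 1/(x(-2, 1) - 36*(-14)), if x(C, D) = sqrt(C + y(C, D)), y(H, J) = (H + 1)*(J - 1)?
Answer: 252/127009 - I*sqrt(2)/254018 ≈ 0.0019841 - 5.5674e-6*I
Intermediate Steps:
y(H, J) = (1 + H)*(-1 + J)
x(C, D) = sqrt(-1 + D + C*D) (x(C, D) = sqrt(C + (-1 + D - C + C*D)) = sqrt(-1 + D + C*D))
1/(x(-2, 1) - 36*(-14)) = 1/(sqrt(-1 + 1 - 2*1) - 36*(-14)) = 1/(sqrt(-1 + 1 - 2) + 504) = 1/(sqrt(-2) + 504) = 1/(I*sqrt(2) + 504) = 1/(504 + I*sqrt(2))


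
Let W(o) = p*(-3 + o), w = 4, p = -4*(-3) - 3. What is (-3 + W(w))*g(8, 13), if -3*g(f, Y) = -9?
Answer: 18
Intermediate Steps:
p = 9 (p = 12 - 3 = 9)
g(f, Y) = 3 (g(f, Y) = -⅓*(-9) = 3)
W(o) = -27 + 9*o (W(o) = 9*(-3 + o) = -27 + 9*o)
(-3 + W(w))*g(8, 13) = (-3 + (-27 + 9*4))*3 = (-3 + (-27 + 36))*3 = (-3 + 9)*3 = 6*3 = 18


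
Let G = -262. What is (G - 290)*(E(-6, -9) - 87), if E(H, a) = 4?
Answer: 45816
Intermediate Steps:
(G - 290)*(E(-6, -9) - 87) = (-262 - 290)*(4 - 87) = -552*(-83) = 45816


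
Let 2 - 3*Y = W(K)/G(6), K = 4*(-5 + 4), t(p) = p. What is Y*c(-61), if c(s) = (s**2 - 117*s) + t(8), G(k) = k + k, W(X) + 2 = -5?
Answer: 56141/6 ≈ 9356.8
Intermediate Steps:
K = -4 (K = 4*(-1) = -4)
W(X) = -7 (W(X) = -2 - 5 = -7)
G(k) = 2*k
Y = 31/36 (Y = 2/3 - (-7)/(3*(2*6)) = 2/3 - (-7)/(3*12) = 2/3 - 1/3*(-7/12) = 2/3 + 7/36 = 31/36 ≈ 0.86111)
c(s) = 8 + s**2 - 117*s (c(s) = (s**2 - 117*s) + 8 = 8 + s**2 - 117*s)
Y*c(-61) = 31*(8 + (-61)**2 - 117*(-61))/36 = 31*(8 + 3721 + 7137)/36 = (31/36)*10866 = 56141/6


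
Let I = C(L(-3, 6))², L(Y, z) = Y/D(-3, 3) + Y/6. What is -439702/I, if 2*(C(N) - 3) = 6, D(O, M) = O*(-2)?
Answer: -219851/18 ≈ -12214.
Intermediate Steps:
D(O, M) = -2*O
L(Y, z) = Y/3 (L(Y, z) = Y/((-2*(-3))) + Y/6 = Y/6 + Y*(⅙) = Y*(⅙) + Y/6 = Y/6 + Y/6 = Y/3)
C(N) = 6 (C(N) = 3 + (½)*6 = 3 + 3 = 6)
I = 36 (I = 6² = 36)
-439702/I = -439702/36 = -439702*1/36 = -219851/18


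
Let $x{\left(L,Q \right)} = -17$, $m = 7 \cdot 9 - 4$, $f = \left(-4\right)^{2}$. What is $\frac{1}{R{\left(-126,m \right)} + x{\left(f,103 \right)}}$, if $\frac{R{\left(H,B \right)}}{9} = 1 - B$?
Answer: $- \frac{1}{539} \approx -0.0018553$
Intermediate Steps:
$f = 16$
$m = 59$ ($m = 63 - 4 = 59$)
$R{\left(H,B \right)} = 9 - 9 B$ ($R{\left(H,B \right)} = 9 \left(1 - B\right) = 9 - 9 B$)
$\frac{1}{R{\left(-126,m \right)} + x{\left(f,103 \right)}} = \frac{1}{\left(9 - 531\right) - 17} = \frac{1}{-522 - 17} = \frac{1}{-539} = - \frac{1}{539}$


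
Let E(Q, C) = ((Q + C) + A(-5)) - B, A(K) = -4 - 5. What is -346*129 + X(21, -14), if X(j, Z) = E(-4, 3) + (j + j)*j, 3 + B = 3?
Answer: -43762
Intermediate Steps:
A(K) = -9
B = 0 (B = -3 + 3 = 0)
E(Q, C) = -9 + C + Q (E(Q, C) = ((Q + C) - 9) - 1*0 = ((C + Q) - 9) + 0 = (-9 + C + Q) + 0 = -9 + C + Q)
X(j, Z) = -10 + 2*j**2 (X(j, Z) = (-9 + 3 - 4) + (j + j)*j = -10 + (2*j)*j = -10 + 2*j**2)
-346*129 + X(21, -14) = -346*129 + (-10 + 2*21**2) = -44634 + (-10 + 2*441) = -44634 + (-10 + 882) = -44634 + 872 = -43762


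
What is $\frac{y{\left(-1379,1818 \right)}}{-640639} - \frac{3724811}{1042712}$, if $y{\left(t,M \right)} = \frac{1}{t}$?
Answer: $- \frac{3290651427799079}{921174720722872} \approx -3.5722$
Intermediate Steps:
$\frac{y{\left(-1379,1818 \right)}}{-640639} - \frac{3724811}{1042712} = \frac{1}{\left(-1379\right) \left(-640639\right)} - \frac{3724811}{1042712} = \left(- \frac{1}{1379}\right) \left(- \frac{1}{640639}\right) - \frac{3724811}{1042712} = \frac{1}{883441181} - \frac{3724811}{1042712} = - \frac{3290651427799079}{921174720722872}$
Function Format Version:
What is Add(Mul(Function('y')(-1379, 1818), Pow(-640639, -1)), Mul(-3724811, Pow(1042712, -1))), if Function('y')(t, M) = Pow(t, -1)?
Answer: Rational(-3290651427799079, 921174720722872) ≈ -3.5722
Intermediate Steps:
Add(Mul(Function('y')(-1379, 1818), Pow(-640639, -1)), Mul(-3724811, Pow(1042712, -1))) = Add(Mul(Pow(-1379, -1), Pow(-640639, -1)), Mul(-3724811, Pow(1042712, -1))) = Add(Mul(Rational(-1, 1379), Rational(-1, 640639)), Mul(-3724811, Rational(1, 1042712))) = Add(Rational(1, 883441181), Rational(-3724811, 1042712)) = Rational(-3290651427799079, 921174720722872)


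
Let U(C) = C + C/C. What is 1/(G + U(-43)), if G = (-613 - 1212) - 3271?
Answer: -1/5138 ≈ -0.00019463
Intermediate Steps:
G = -5096 (G = -1825 - 3271 = -5096)
U(C) = 1 + C (U(C) = C + 1 = 1 + C)
1/(G + U(-43)) = 1/(-5096 + (1 - 43)) = 1/(-5096 - 42) = 1/(-5138) = -1/5138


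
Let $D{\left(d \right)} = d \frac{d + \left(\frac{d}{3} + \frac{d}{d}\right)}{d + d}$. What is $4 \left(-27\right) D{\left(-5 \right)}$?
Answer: $306$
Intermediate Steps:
$D{\left(d \right)} = \frac{1}{2} + \frac{2 d}{3}$ ($D{\left(d \right)} = d \frac{d + \left(d \frac{1}{3} + 1\right)}{2 d} = d \frac{1}{2 d} \left(d + \left(\frac{d}{3} + 1\right)\right) = d \frac{1}{2 d} \left(d + \left(1 + \frac{d}{3}\right)\right) = d \frac{1}{2 d} \left(1 + \frac{4 d}{3}\right) = d \frac{1 + \frac{4 d}{3}}{2 d} = \frac{1}{2} + \frac{2 d}{3}$)
$4 \left(-27\right) D{\left(-5 \right)} = 4 \left(-27\right) \left(\frac{1}{2} + \frac{2}{3} \left(-5\right)\right) = - 108 \left(\frac{1}{2} - \frac{10}{3}\right) = \left(-108\right) \left(- \frac{17}{6}\right) = 306$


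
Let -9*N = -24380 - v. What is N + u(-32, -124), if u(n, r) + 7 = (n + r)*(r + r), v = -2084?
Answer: 123475/3 ≈ 41158.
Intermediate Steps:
u(n, r) = -7 + 2*r*(n + r) (u(n, r) = -7 + (n + r)*(r + r) = -7 + (n + r)*(2*r) = -7 + 2*r*(n + r))
N = 7432/3 (N = -(-24380 - 1*(-2084))/9 = -(-24380 + 2084)/9 = -1/9*(-22296) = 7432/3 ≈ 2477.3)
N + u(-32, -124) = 7432/3 + (-7 + 2*(-124)**2 + 2*(-32)*(-124)) = 7432/3 + (-7 + 2*15376 + 7936) = 7432/3 + (-7 + 30752 + 7936) = 7432/3 + 38681 = 123475/3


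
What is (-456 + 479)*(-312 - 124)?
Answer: -10028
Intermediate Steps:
(-456 + 479)*(-312 - 124) = 23*(-436) = -10028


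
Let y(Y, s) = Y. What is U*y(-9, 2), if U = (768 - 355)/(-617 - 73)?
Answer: 1239/230 ≈ 5.3870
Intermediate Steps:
U = -413/690 (U = 413/(-690) = 413*(-1/690) = -413/690 ≈ -0.59855)
U*y(-9, 2) = -413/690*(-9) = 1239/230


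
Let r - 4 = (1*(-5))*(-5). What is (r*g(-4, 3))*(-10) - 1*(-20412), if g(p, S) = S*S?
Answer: 17802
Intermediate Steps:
r = 29 (r = 4 + (1*(-5))*(-5) = 4 - 5*(-5) = 4 + 25 = 29)
g(p, S) = S²
(r*g(-4, 3))*(-10) - 1*(-20412) = (29*3²)*(-10) - 1*(-20412) = (29*9)*(-10) + 20412 = 261*(-10) + 20412 = -2610 + 20412 = 17802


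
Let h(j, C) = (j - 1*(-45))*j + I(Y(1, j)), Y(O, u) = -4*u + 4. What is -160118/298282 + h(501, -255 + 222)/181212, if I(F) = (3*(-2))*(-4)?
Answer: 4382141977/4504356482 ≈ 0.97287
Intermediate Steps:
Y(O, u) = 4 - 4*u
I(F) = 24 (I(F) = -6*(-4) = 24)
h(j, C) = 24 + j*(45 + j) (h(j, C) = (j - 1*(-45))*j + 24 = (j + 45)*j + 24 = (45 + j)*j + 24 = j*(45 + j) + 24 = 24 + j*(45 + j))
-160118/298282 + h(501, -255 + 222)/181212 = -160118/298282 + (24 + 501² + 45*501)/181212 = -160118*1/298282 + (24 + 251001 + 22545)*(1/181212) = -80059/149141 + 273570*(1/181212) = -80059/149141 + 45595/30202 = 4382141977/4504356482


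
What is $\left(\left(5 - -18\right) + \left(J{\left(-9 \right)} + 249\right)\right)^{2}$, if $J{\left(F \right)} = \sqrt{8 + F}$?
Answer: $\left(272 + i\right)^{2} \approx 73983.0 + 544.0 i$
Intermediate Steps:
$\left(\left(5 - -18\right) + \left(J{\left(-9 \right)} + 249\right)\right)^{2} = \left(\left(5 - -18\right) + \left(\sqrt{8 - 9} + 249\right)\right)^{2} = \left(\left(5 + 18\right) + \left(\sqrt{-1} + 249\right)\right)^{2} = \left(23 + \left(i + 249\right)\right)^{2} = \left(23 + \left(249 + i\right)\right)^{2} = \left(272 + i\right)^{2}$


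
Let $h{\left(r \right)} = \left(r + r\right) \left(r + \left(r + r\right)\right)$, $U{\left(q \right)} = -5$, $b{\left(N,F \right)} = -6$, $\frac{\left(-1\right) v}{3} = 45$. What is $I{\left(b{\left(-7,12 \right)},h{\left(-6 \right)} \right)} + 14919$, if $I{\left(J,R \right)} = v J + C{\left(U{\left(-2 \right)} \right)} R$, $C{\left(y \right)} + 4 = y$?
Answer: $13785$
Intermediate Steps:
$v = -135$ ($v = \left(-3\right) 45 = -135$)
$C{\left(y \right)} = -4 + y$
$h{\left(r \right)} = 6 r^{2}$ ($h{\left(r \right)} = 2 r \left(r + 2 r\right) = 2 r 3 r = 6 r^{2}$)
$I{\left(J,R \right)} = - 135 J - 9 R$ ($I{\left(J,R \right)} = - 135 J + \left(-4 - 5\right) R = - 135 J - 9 R$)
$I{\left(b{\left(-7,12 \right)},h{\left(-6 \right)} \right)} + 14919 = \left(\left(-135\right) \left(-6\right) - 9 \cdot 6 \left(-6\right)^{2}\right) + 14919 = \left(810 - 9 \cdot 6 \cdot 36\right) + 14919 = \left(810 - 1944\right) + 14919 = -1134 + 14919 = 13785$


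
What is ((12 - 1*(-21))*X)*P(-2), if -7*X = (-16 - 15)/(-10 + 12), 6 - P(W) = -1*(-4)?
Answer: 1023/7 ≈ 146.14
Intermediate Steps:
P(W) = 2 (P(W) = 6 - (-1)*(-4) = 6 - 1*4 = 6 - 4 = 2)
X = 31/14 (X = -(-16 - 15)/(7*(-10 + 12)) = -(-31)/(7*2) = -⅐*(-31/2) = 31/14 ≈ 2.2143)
((12 - 1*(-21))*X)*P(-2) = ((12 - 1*(-21))*(31/14))*2 = ((12 + 21)*(31/14))*2 = (33*(31/14))*2 = (1023/14)*2 = 1023/7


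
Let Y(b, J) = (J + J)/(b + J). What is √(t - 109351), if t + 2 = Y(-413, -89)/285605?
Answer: I*√9838161681681130/299945 ≈ 330.69*I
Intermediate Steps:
Y(b, J) = 2*J/(J + b) (Y(b, J) = (2*J)/(J + b) = 2*J/(J + b))
t = -143373621/71686855 (t = -2 + (2*(-89)/(-89 - 413))/285605 = -2 + (2*(-89)/(-502))*(1/285605) = -2 + (2*(-89)*(-1/502))*(1/285605) = -2 + (89/251)*(1/285605) = -2 + 89/71686855 = -143373621/71686855 ≈ -2.0000)
√(t - 109351) = √(-143373621/71686855 - 109351) = √(-7839172654726/71686855) = I*√9838161681681130/299945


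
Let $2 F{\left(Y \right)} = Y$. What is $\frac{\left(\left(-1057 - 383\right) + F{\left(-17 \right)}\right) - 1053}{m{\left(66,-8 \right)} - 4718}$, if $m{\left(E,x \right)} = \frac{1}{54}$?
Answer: $\frac{135081}{254771} \approx 0.53021$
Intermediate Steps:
$F{\left(Y \right)} = \frac{Y}{2}$
$m{\left(E,x \right)} = \frac{1}{54}$
$\frac{\left(\left(-1057 - 383\right) + F{\left(-17 \right)}\right) - 1053}{m{\left(66,-8 \right)} - 4718} = \frac{\left(\left(-1057 - 383\right) + \frac{1}{2} \left(-17\right)\right) - 1053}{\frac{1}{54} - 4718} = \frac{\left(-1440 - \frac{17}{2}\right) - 1053}{- \frac{254771}{54}} = \left(- \frac{2897}{2} - 1053\right) \left(- \frac{54}{254771}\right) = \left(- \frac{5003}{2}\right) \left(- \frac{54}{254771}\right) = \frac{135081}{254771}$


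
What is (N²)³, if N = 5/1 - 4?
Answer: 1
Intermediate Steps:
N = 1 (N = 5*1 - 4 = 5 - 4 = 1)
(N²)³ = (1²)³ = 1³ = 1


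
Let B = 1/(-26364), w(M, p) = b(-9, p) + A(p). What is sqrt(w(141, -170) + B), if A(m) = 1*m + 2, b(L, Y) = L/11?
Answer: I*sqrt(21002964411)/11154 ≈ 12.993*I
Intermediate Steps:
b(L, Y) = L/11 (b(L, Y) = L*(1/11) = L/11)
A(m) = 2 + m (A(m) = m + 2 = 2 + m)
w(M, p) = 13/11 + p (w(M, p) = (1/11)*(-9) + (2 + p) = -9/11 + (2 + p) = 13/11 + p)
B = -1/26364 ≈ -3.7930e-5
sqrt(w(141, -170) + B) = sqrt((13/11 - 170) - 1/26364) = sqrt(-1857/11 - 1/26364) = sqrt(-48957959/290004) = I*sqrt(21002964411)/11154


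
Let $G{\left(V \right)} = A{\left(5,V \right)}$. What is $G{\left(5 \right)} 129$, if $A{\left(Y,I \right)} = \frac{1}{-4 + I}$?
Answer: $129$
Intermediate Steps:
$G{\left(V \right)} = \frac{1}{-4 + V}$
$G{\left(5 \right)} 129 = \frac{1}{-4 + 5} \cdot 129 = 1^{-1} \cdot 129 = 1 \cdot 129 = 129$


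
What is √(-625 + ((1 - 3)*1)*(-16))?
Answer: I*√593 ≈ 24.352*I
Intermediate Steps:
√(-625 + ((1 - 3)*1)*(-16)) = √(-625 - 2*1*(-16)) = √(-625 - 2*(-16)) = √(-625 + 32) = √(-593) = I*√593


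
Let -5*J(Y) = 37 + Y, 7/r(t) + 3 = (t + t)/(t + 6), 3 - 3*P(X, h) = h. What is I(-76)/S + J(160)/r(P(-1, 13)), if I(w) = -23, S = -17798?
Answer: 9642469/311465 ≈ 30.958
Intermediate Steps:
P(X, h) = 1 - h/3
r(t) = 7/(-3 + 2*t/(6 + t)) (r(t) = 7/(-3 + (t + t)/(t + 6)) = 7/(-3 + (2*t)/(6 + t)) = 7/(-3 + 2*t/(6 + t)))
J(Y) = -37/5 - Y/5 (J(Y) = -(37 + Y)/5 = -37/5 - Y/5)
I(-76)/S + J(160)/r(P(-1, 13)) = -23/(-17798) + (-37/5 - ⅕*160)/((7*(-6 - (1 - ⅓*13))/(18 + (1 - ⅓*13)))) = -23*(-1/17798) + (-37/5 - 32)/((7*(-6 - (1 - 13/3))/(18 + (1 - 13/3)))) = 23/17798 - 197*(18 - 10/3)/(7*(-6 - 1*(-10/3)))/5 = 23/17798 - 197*44/(21*(-6 + 10/3))/5 = 23/17798 - 197/(5*(7*(3/44)*(-8/3))) = 23/17798 - 197/(5*(-14/11)) = 23/17798 - 197/5*(-11/14) = 23/17798 + 2167/70 = 9642469/311465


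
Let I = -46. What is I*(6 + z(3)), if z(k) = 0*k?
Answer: -276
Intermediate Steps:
z(k) = 0
I*(6 + z(3)) = -46*(6 + 0) = -46*6 = -276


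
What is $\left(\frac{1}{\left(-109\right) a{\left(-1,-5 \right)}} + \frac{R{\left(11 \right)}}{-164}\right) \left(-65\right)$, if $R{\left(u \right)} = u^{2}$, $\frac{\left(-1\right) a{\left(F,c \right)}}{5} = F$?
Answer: $\frac{859417}{17876} \approx 48.077$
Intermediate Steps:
$a{\left(F,c \right)} = - 5 F$
$\left(\frac{1}{\left(-109\right) a{\left(-1,-5 \right)}} + \frac{R{\left(11 \right)}}{-164}\right) \left(-65\right) = \left(\frac{1}{\left(-109\right) \left(\left(-5\right) \left(-1\right)\right)} + \frac{11^{2}}{-164}\right) \left(-65\right) = \left(- \frac{1}{109 \cdot 5} + 121 \left(- \frac{1}{164}\right)\right) \left(-65\right) = \left(\left(- \frac{1}{109}\right) \frac{1}{5} - \frac{121}{164}\right) \left(-65\right) = \left(- \frac{1}{545} - \frac{121}{164}\right) \left(-65\right) = \left(- \frac{66109}{89380}\right) \left(-65\right) = \frac{859417}{17876}$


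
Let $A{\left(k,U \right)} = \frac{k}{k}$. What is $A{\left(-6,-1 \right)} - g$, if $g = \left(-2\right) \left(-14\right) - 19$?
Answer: $-8$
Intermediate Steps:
$A{\left(k,U \right)} = 1$
$g = 9$ ($g = 28 - 19 = 9$)
$A{\left(-6,-1 \right)} - g = 1 - 9 = -8$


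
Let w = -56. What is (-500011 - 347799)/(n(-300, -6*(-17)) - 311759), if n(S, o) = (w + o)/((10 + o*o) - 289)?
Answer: 8584076250/3156559829 ≈ 2.7194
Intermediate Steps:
n(S, o) = (-56 + o)/(-279 + o**2) (n(S, o) = (-56 + o)/((10 + o*o) - 289) = (-56 + o)/((10 + o**2) - 289) = (-56 + o)/(-279 + o**2))
(-500011 - 347799)/(n(-300, -6*(-17)) - 311759) = (-500011 - 347799)/((-56 - 6*(-17))/(-279 + (-6*(-17))**2) - 311759) = -847810/((-56 + 102)/(-279 + 102**2) - 311759) = -847810/(46/(-279 + 10404) - 311759) = -847810/(46/10125 - 311759) = -847810/(-3156559829/10125) = -847810*(-10125/3156559829) = 8584076250/3156559829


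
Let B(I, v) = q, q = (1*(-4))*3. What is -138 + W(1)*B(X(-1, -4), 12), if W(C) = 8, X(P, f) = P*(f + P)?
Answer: -234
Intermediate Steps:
X(P, f) = P*(P + f)
q = -12 (q = -4*3 = -12)
B(I, v) = -12
-138 + W(1)*B(X(-1, -4), 12) = -138 + 8*(-12) = -138 - 96 = -234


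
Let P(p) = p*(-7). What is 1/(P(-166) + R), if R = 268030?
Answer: 1/269192 ≈ 3.7148e-6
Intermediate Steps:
P(p) = -7*p
1/(P(-166) + R) = 1/(-7*(-166) + 268030) = 1/(1162 + 268030) = 1/269192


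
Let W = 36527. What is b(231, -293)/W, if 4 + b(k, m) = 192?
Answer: 188/36527 ≈ 0.0051469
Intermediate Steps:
b(k, m) = 188 (b(k, m) = -4 + 192 = 188)
b(231, -293)/W = 188/36527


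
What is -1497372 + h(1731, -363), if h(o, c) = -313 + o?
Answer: -1495954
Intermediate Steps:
-1497372 + h(1731, -363) = -1497372 + (-313 + 1731) = -1497372 + 1418 = -1495954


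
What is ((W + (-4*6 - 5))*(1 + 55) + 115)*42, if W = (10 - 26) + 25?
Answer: -42210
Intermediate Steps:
W = 9 (W = -16 + 25 = 9)
((W + (-4*6 - 5))*(1 + 55) + 115)*42 = ((9 + (-4*6 - 5))*(1 + 55) + 115)*42 = ((9 + (-24 - 5))*56 + 115)*42 = ((9 - 29)*56 + 115)*42 = (-20*56 + 115)*42 = (-1120 + 115)*42 = -1005*42 = -42210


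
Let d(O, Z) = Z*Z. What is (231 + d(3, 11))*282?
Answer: 99264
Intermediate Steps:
d(O, Z) = Z²
(231 + d(3, 11))*282 = (231 + 11²)*282 = (231 + 121)*282 = 352*282 = 99264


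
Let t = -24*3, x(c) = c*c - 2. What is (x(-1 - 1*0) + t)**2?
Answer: 5329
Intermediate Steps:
x(c) = -2 + c**2 (x(c) = c**2 - 2 = -2 + c**2)
t = -72
(x(-1 - 1*0) + t)**2 = ((-2 + (-1 - 1*0)**2) - 72)**2 = ((-2 + (-1 + 0)**2) - 72)**2 = ((-2 + (-1)**2) - 72)**2 = ((-2 + 1) - 72)**2 = (-1 - 72)**2 = (-73)**2 = 5329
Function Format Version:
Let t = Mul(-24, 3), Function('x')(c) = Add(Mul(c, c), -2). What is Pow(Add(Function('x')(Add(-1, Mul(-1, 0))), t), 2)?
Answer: 5329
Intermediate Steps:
Function('x')(c) = Add(-2, Pow(c, 2)) (Function('x')(c) = Add(Pow(c, 2), -2) = Add(-2, Pow(c, 2)))
t = -72
Pow(Add(Function('x')(Add(-1, Mul(-1, 0))), t), 2) = Pow(Add(Add(-2, Pow(Add(-1, Mul(-1, 0)), 2)), -72), 2) = Pow(Add(Add(-2, Pow(Add(-1, 0), 2)), -72), 2) = Pow(Add(Add(-2, Pow(-1, 2)), -72), 2) = Pow(Add(Add(-2, 1), -72), 2) = Pow(Add(-1, -72), 2) = Pow(-73, 2) = 5329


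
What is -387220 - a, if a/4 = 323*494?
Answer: -1025468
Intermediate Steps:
a = 638248 (a = 4*(323*494) = 4*159562 = 638248)
-387220 - a = -387220 - 1*638248 = -387220 - 638248 = -1025468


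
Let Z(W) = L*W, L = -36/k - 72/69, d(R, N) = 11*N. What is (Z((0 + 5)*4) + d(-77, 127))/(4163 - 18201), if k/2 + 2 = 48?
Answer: -31471/322874 ≈ -0.097471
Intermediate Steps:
k = 92 (k = -4 + 2*48 = -4 + 96 = 92)
L = -33/23 (L = -36/92 - 72/69 = -36*1/92 - 72*1/69 = -9/23 - 24/23 = -33/23 ≈ -1.4348)
Z(W) = -33*W/23
(Z((0 + 5)*4) + d(-77, 127))/(4163 - 18201) = (-33*(0 + 5)*4/23 + 11*127)/(4163 - 18201) = (-165*4/23 + 1397)/(-14038) = (-33/23*20 + 1397)*(-1/14038) = (-660/23 + 1397)*(-1/14038) = (31471/23)*(-1/14038) = -31471/322874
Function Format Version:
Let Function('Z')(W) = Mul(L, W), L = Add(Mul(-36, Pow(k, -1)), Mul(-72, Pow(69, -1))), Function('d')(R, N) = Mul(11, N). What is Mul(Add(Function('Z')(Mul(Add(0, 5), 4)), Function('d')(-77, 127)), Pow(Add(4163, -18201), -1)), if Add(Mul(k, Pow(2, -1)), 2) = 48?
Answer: Rational(-31471, 322874) ≈ -0.097471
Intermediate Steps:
k = 92 (k = Add(-4, Mul(2, 48)) = Add(-4, 96) = 92)
L = Rational(-33, 23) (L = Add(Mul(-36, Pow(92, -1)), Mul(-72, Pow(69, -1))) = Add(Mul(-36, Rational(1, 92)), Mul(-72, Rational(1, 69))) = Add(Rational(-9, 23), Rational(-24, 23)) = Rational(-33, 23) ≈ -1.4348)
Function('Z')(W) = Mul(Rational(-33, 23), W)
Mul(Add(Function('Z')(Mul(Add(0, 5), 4)), Function('d')(-77, 127)), Pow(Add(4163, -18201), -1)) = Mul(Add(Mul(Rational(-33, 23), Mul(Add(0, 5), 4)), Mul(11, 127)), Pow(Add(4163, -18201), -1)) = Mul(Add(Mul(Rational(-33, 23), Mul(5, 4)), 1397), Pow(-14038, -1)) = Mul(Add(Mul(Rational(-33, 23), 20), 1397), Rational(-1, 14038)) = Mul(Add(Rational(-660, 23), 1397), Rational(-1, 14038)) = Mul(Rational(31471, 23), Rational(-1, 14038)) = Rational(-31471, 322874)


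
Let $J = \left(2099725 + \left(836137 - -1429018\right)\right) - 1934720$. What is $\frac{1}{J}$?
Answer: $\frac{1}{2430160} \approx 4.115 \cdot 10^{-7}$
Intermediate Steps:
$J = 2430160$ ($J = \left(2099725 + \left(836137 + 1429018\right)\right) - 1934720 = \left(2099725 + 2265155\right) - 1934720 = 4364880 - 1934720 = 2430160$)
$\frac{1}{J} = \frac{1}{2430160}$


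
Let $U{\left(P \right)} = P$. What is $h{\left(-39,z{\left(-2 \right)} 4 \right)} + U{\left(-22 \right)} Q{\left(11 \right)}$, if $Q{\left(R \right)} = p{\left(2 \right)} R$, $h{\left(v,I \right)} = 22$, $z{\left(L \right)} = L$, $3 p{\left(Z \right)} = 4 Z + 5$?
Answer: $- \frac{3080}{3} \approx -1026.7$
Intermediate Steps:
$p{\left(Z \right)} = \frac{5}{3} + \frac{4 Z}{3}$ ($p{\left(Z \right)} = \frac{4 Z + 5}{3} = \frac{5 + 4 Z}{3} = \frac{5}{3} + \frac{4 Z}{3}$)
$Q{\left(R \right)} = \frac{13 R}{3}$ ($Q{\left(R \right)} = \left(\frac{5}{3} + \frac{4}{3} \cdot 2\right) R = \left(\frac{5}{3} + \frac{8}{3}\right) R = \frac{13 R}{3}$)
$h{\left(-39,z{\left(-2 \right)} 4 \right)} + U{\left(-22 \right)} Q{\left(11 \right)} = 22 - 22 \cdot \frac{13}{3} \cdot 11 = 22 - \frac{3146}{3} = - \frac{3080}{3}$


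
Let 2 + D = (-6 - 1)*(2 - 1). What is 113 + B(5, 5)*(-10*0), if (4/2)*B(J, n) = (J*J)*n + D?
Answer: 113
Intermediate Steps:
D = -9 (D = -2 + (-6 - 1)*(2 - 1) = -2 - 7*1 = -2 - 7 = -9)
B(J, n) = -9/2 + n*J²/2 (B(J, n) = ((J*J)*n - 9)/2 = (J²*n - 9)/2 = (n*J² - 9)/2 = (-9 + n*J²)/2 = -9/2 + n*J²/2)
113 + B(5, 5)*(-10*0) = 113 + (-9/2 + (½)*5*5²)*(-10*0) = 113 + (-9/2 + (½)*5*25)*0 = 113 + (-9/2 + 125/2)*0 = 113 + 58*0 = 113 + 0 = 113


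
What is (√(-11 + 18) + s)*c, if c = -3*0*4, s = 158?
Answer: 0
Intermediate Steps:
c = 0 (c = 0*4 = 0)
(√(-11 + 18) + s)*c = (√(-11 + 18) + 158)*0 = (√7 + 158)*0 = (158 + √7)*0 = 0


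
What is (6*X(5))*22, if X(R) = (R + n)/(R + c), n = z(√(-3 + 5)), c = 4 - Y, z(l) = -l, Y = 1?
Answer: 165/2 - 33*√2/2 ≈ 59.165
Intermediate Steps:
c = 3 (c = 4 - 1*1 = 4 - 1 = 3)
n = -√2 (n = -√(-3 + 5) = -√2 ≈ -1.4142)
X(R) = (R - √2)/(3 + R) (X(R) = (R - √2)/(R + 3) = (R - √2)/(3 + R))
(6*X(5))*22 = (6*((5 - √2)/(3 + 5)))*22 = (6*((5 - √2)/8))*22 = (6*(5/8 - √2/8))*22 = (15/4 - 3*√2/4)*22 = 165/2 - 33*√2/2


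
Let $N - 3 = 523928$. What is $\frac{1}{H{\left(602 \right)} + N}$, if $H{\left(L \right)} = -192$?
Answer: $\frac{1}{523739} \approx 1.9093 \cdot 10^{-6}$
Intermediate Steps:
$N = 523931$ ($N = 3 + 523928 = 523931$)
$\frac{1}{H{\left(602 \right)} + N} = \frac{1}{-192 + 523931} = \frac{1}{523739}$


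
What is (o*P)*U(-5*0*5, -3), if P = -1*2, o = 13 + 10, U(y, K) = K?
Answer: 138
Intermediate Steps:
o = 23
P = -2
(o*P)*U(-5*0*5, -3) = (23*(-2))*(-3) = -46*(-3) = 138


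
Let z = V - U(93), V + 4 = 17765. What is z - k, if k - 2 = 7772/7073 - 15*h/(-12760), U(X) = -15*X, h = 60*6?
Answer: 3928498825/205117 ≈ 19152.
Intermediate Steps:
h = 360
V = 17761 (V = -4 + 17765 = 17761)
z = 19156 (z = 17761 - (-15)*93 = 17761 - 1*(-1395) = 17761 + 1395 = 19156)
k = 722427/205117 (k = 2 + (7772/7073 - 15*360/(-12760)) = 2 + (7772*(1/7073) - 5400*(-1/12760)) = 2 + (7772/7073 + 135/319) = 2 + 312193/205117 = 722427/205117 ≈ 3.5220)
z - k = 19156 - 1*722427/205117 = 19156 - 722427/205117 = 3928498825/205117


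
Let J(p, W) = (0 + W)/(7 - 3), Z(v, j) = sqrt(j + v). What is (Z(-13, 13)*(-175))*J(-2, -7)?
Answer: 0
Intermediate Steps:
J(p, W) = W/4
(Z(-13, 13)*(-175))*J(-2, -7) = (sqrt(13 - 13)*(-175))*((1/4)*(-7)) = (sqrt(0)*(-175))*(-7/4) = (0*(-175))*(-7/4) = 0*(-7/4) = 0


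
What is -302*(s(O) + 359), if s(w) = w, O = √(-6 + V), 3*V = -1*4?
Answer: -108418 - 302*I*√66/3 ≈ -1.0842e+5 - 817.82*I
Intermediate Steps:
V = -4/3 (V = (-1*4)/3 = (⅓)*(-4) = -4/3 ≈ -1.3333)
O = I*√66/3 (O = √(-6 - 4/3) = √(-22/3) = I*√66/3 ≈ 2.708*I)
-302*(s(O) + 359) = -302*(I*√66/3 + 359) = -302*(359 + I*√66/3) = -108418 - 302*I*√66/3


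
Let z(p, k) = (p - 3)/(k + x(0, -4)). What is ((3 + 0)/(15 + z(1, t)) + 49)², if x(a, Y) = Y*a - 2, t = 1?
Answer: 698896/289 ≈ 2418.3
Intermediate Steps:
x(a, Y) = -2 + Y*a
z(p, k) = (-3 + p)/(-2 + k) (z(p, k) = (p - 3)/(k + (-2 - 4*0)) = (-3 + p)/(k + (-2 + 0)) = (-3 + p)/(k - 2) = (-3 + p)/(-2 + k))
((3 + 0)/(15 + z(1, t)) + 49)² = ((3 + 0)/(15 + (-3 + 1)/(-2 + 1)) + 49)² = (3/(15 - 2/(-1)) + 49)² = (3/(15 - 1*(-2)) + 49)² = (3/(15 + 2) + 49)² = (3/17 + 49)² = (836/17)² = 698896/289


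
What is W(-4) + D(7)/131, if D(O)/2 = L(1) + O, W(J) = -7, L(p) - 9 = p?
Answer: -883/131 ≈ -6.7405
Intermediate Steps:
L(p) = 9 + p
D(O) = 20 + 2*O (D(O) = 2*((9 + 1) + O) = 2*(10 + O) = 20 + 2*O)
W(-4) + D(7)/131 = -7 + (20 + 2*7)/131 = -7 + (20 + 14)*(1/131) = -7 + 34*(1/131) = -7 + 34/131 = -883/131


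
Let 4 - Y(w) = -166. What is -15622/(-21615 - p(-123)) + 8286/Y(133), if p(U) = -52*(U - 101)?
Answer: 139136479/2827355 ≈ 49.211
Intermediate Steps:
Y(w) = 170 (Y(w) = 4 - 1*(-166) = 4 + 166 = 170)
p(U) = 5252 - 52*U (p(U) = -52*(-101 + U) = 5252 - 52*U)
-15622/(-21615 - p(-123)) + 8286/Y(133) = -15622/(-21615 - (5252 - 52*(-123))) + 8286/170 = -15622/(-21615 - (5252 + 6396)) + 8286*(1/170) = -15622/(-21615 - 1*11648) + 4143/85 = -15622/(-21615 - 11648) + 4143/85 = -15622/(-33263) + 4143/85 = -15622*(-1/33263) + 4143/85 = 15622/33263 + 4143/85 = 139136479/2827355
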